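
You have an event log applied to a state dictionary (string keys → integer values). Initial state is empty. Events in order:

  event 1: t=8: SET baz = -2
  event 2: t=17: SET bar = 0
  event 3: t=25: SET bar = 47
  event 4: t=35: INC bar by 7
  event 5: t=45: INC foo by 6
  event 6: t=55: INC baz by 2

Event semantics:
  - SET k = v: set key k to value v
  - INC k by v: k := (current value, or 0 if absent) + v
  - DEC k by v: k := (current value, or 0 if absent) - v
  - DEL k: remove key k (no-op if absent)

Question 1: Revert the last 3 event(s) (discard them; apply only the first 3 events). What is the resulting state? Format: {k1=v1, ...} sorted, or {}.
Keep first 3 events (discard last 3):
  after event 1 (t=8: SET baz = -2): {baz=-2}
  after event 2 (t=17: SET bar = 0): {bar=0, baz=-2}
  after event 3 (t=25: SET bar = 47): {bar=47, baz=-2}

Answer: {bar=47, baz=-2}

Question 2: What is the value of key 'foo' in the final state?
Answer: 6

Derivation:
Track key 'foo' through all 6 events:
  event 1 (t=8: SET baz = -2): foo unchanged
  event 2 (t=17: SET bar = 0): foo unchanged
  event 3 (t=25: SET bar = 47): foo unchanged
  event 4 (t=35: INC bar by 7): foo unchanged
  event 5 (t=45: INC foo by 6): foo (absent) -> 6
  event 6 (t=55: INC baz by 2): foo unchanged
Final: foo = 6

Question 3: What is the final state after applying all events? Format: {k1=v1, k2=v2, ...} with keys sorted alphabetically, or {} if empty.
  after event 1 (t=8: SET baz = -2): {baz=-2}
  after event 2 (t=17: SET bar = 0): {bar=0, baz=-2}
  after event 3 (t=25: SET bar = 47): {bar=47, baz=-2}
  after event 4 (t=35: INC bar by 7): {bar=54, baz=-2}
  after event 5 (t=45: INC foo by 6): {bar=54, baz=-2, foo=6}
  after event 6 (t=55: INC baz by 2): {bar=54, baz=0, foo=6}

Answer: {bar=54, baz=0, foo=6}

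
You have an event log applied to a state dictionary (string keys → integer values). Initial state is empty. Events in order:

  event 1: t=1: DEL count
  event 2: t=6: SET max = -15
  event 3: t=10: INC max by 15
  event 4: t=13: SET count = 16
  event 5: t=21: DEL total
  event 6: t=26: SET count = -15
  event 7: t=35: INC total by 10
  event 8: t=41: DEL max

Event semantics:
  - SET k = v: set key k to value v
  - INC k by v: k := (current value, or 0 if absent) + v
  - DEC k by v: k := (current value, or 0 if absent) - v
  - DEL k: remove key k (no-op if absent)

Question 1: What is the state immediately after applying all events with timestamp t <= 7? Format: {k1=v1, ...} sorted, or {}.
Answer: {max=-15}

Derivation:
Apply events with t <= 7 (2 events):
  after event 1 (t=1: DEL count): {}
  after event 2 (t=6: SET max = -15): {max=-15}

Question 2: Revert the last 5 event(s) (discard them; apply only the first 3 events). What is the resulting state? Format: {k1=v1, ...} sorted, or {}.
Answer: {max=0}

Derivation:
Keep first 3 events (discard last 5):
  after event 1 (t=1: DEL count): {}
  after event 2 (t=6: SET max = -15): {max=-15}
  after event 3 (t=10: INC max by 15): {max=0}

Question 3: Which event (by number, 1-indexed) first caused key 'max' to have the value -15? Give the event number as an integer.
Answer: 2

Derivation:
Looking for first event where max becomes -15:
  event 2: max (absent) -> -15  <-- first match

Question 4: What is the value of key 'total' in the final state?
Answer: 10

Derivation:
Track key 'total' through all 8 events:
  event 1 (t=1: DEL count): total unchanged
  event 2 (t=6: SET max = -15): total unchanged
  event 3 (t=10: INC max by 15): total unchanged
  event 4 (t=13: SET count = 16): total unchanged
  event 5 (t=21: DEL total): total (absent) -> (absent)
  event 6 (t=26: SET count = -15): total unchanged
  event 7 (t=35: INC total by 10): total (absent) -> 10
  event 8 (t=41: DEL max): total unchanged
Final: total = 10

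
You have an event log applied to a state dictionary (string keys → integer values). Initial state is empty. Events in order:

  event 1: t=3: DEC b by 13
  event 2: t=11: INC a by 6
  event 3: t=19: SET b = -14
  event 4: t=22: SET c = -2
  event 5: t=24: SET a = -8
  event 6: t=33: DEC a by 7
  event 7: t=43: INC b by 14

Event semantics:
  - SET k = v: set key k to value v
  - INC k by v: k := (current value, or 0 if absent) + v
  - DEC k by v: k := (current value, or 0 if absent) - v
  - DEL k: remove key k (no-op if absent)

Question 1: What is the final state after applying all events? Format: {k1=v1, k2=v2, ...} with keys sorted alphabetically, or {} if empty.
Answer: {a=-15, b=0, c=-2}

Derivation:
  after event 1 (t=3: DEC b by 13): {b=-13}
  after event 2 (t=11: INC a by 6): {a=6, b=-13}
  after event 3 (t=19: SET b = -14): {a=6, b=-14}
  after event 4 (t=22: SET c = -2): {a=6, b=-14, c=-2}
  after event 5 (t=24: SET a = -8): {a=-8, b=-14, c=-2}
  after event 6 (t=33: DEC a by 7): {a=-15, b=-14, c=-2}
  after event 7 (t=43: INC b by 14): {a=-15, b=0, c=-2}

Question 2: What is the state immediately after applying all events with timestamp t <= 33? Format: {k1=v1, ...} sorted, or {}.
Apply events with t <= 33 (6 events):
  after event 1 (t=3: DEC b by 13): {b=-13}
  after event 2 (t=11: INC a by 6): {a=6, b=-13}
  after event 3 (t=19: SET b = -14): {a=6, b=-14}
  after event 4 (t=22: SET c = -2): {a=6, b=-14, c=-2}
  after event 5 (t=24: SET a = -8): {a=-8, b=-14, c=-2}
  after event 6 (t=33: DEC a by 7): {a=-15, b=-14, c=-2}

Answer: {a=-15, b=-14, c=-2}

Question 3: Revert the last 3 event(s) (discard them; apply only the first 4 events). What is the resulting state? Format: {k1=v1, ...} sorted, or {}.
Answer: {a=6, b=-14, c=-2}

Derivation:
Keep first 4 events (discard last 3):
  after event 1 (t=3: DEC b by 13): {b=-13}
  after event 2 (t=11: INC a by 6): {a=6, b=-13}
  after event 3 (t=19: SET b = -14): {a=6, b=-14}
  after event 4 (t=22: SET c = -2): {a=6, b=-14, c=-2}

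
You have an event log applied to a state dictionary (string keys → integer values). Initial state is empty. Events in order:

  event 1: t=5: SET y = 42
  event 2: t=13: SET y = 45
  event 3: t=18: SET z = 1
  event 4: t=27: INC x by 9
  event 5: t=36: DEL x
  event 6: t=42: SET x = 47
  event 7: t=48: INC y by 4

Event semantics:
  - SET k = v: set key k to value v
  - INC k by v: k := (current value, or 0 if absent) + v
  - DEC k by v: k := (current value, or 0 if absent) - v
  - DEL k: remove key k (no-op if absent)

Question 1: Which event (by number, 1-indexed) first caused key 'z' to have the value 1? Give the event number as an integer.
Looking for first event where z becomes 1:
  event 3: z (absent) -> 1  <-- first match

Answer: 3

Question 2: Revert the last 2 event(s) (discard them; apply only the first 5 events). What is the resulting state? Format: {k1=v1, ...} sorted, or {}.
Answer: {y=45, z=1}

Derivation:
Keep first 5 events (discard last 2):
  after event 1 (t=5: SET y = 42): {y=42}
  after event 2 (t=13: SET y = 45): {y=45}
  after event 3 (t=18: SET z = 1): {y=45, z=1}
  after event 4 (t=27: INC x by 9): {x=9, y=45, z=1}
  after event 5 (t=36: DEL x): {y=45, z=1}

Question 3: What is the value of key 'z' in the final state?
Answer: 1

Derivation:
Track key 'z' through all 7 events:
  event 1 (t=5: SET y = 42): z unchanged
  event 2 (t=13: SET y = 45): z unchanged
  event 3 (t=18: SET z = 1): z (absent) -> 1
  event 4 (t=27: INC x by 9): z unchanged
  event 5 (t=36: DEL x): z unchanged
  event 6 (t=42: SET x = 47): z unchanged
  event 7 (t=48: INC y by 4): z unchanged
Final: z = 1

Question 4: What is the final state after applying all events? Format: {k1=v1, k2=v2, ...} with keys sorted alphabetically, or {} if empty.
Answer: {x=47, y=49, z=1}

Derivation:
  after event 1 (t=5: SET y = 42): {y=42}
  after event 2 (t=13: SET y = 45): {y=45}
  after event 3 (t=18: SET z = 1): {y=45, z=1}
  after event 4 (t=27: INC x by 9): {x=9, y=45, z=1}
  after event 5 (t=36: DEL x): {y=45, z=1}
  after event 6 (t=42: SET x = 47): {x=47, y=45, z=1}
  after event 7 (t=48: INC y by 4): {x=47, y=49, z=1}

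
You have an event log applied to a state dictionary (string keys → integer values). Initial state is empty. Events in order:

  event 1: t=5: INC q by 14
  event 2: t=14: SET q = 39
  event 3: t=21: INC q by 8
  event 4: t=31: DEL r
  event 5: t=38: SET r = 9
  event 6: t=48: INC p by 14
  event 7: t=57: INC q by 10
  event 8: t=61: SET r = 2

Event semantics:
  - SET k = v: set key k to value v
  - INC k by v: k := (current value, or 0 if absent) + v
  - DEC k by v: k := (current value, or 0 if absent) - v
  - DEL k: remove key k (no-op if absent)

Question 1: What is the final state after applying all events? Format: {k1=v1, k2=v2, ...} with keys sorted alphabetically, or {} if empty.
Answer: {p=14, q=57, r=2}

Derivation:
  after event 1 (t=5: INC q by 14): {q=14}
  after event 2 (t=14: SET q = 39): {q=39}
  after event 3 (t=21: INC q by 8): {q=47}
  after event 4 (t=31: DEL r): {q=47}
  after event 5 (t=38: SET r = 9): {q=47, r=9}
  after event 6 (t=48: INC p by 14): {p=14, q=47, r=9}
  after event 7 (t=57: INC q by 10): {p=14, q=57, r=9}
  after event 8 (t=61: SET r = 2): {p=14, q=57, r=2}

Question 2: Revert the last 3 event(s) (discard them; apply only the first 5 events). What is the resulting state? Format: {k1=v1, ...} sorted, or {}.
Answer: {q=47, r=9}

Derivation:
Keep first 5 events (discard last 3):
  after event 1 (t=5: INC q by 14): {q=14}
  after event 2 (t=14: SET q = 39): {q=39}
  after event 3 (t=21: INC q by 8): {q=47}
  after event 4 (t=31: DEL r): {q=47}
  after event 5 (t=38: SET r = 9): {q=47, r=9}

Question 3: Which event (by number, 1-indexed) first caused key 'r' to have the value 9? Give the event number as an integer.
Answer: 5

Derivation:
Looking for first event where r becomes 9:
  event 5: r (absent) -> 9  <-- first match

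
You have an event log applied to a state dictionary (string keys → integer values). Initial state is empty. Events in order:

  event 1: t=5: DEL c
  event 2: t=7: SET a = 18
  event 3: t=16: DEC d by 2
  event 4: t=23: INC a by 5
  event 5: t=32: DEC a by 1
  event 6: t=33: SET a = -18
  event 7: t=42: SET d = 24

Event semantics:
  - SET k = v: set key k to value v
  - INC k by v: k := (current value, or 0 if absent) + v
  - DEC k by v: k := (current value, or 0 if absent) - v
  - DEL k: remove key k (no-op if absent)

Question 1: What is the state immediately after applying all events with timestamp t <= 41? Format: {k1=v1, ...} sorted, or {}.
Answer: {a=-18, d=-2}

Derivation:
Apply events with t <= 41 (6 events):
  after event 1 (t=5: DEL c): {}
  after event 2 (t=7: SET a = 18): {a=18}
  after event 3 (t=16: DEC d by 2): {a=18, d=-2}
  after event 4 (t=23: INC a by 5): {a=23, d=-2}
  after event 5 (t=32: DEC a by 1): {a=22, d=-2}
  after event 6 (t=33: SET a = -18): {a=-18, d=-2}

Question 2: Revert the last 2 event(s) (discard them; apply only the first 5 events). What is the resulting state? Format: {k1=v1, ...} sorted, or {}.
Answer: {a=22, d=-2}

Derivation:
Keep first 5 events (discard last 2):
  after event 1 (t=5: DEL c): {}
  after event 2 (t=7: SET a = 18): {a=18}
  after event 3 (t=16: DEC d by 2): {a=18, d=-2}
  after event 4 (t=23: INC a by 5): {a=23, d=-2}
  after event 5 (t=32: DEC a by 1): {a=22, d=-2}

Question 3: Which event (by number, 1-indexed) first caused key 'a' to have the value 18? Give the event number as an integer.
Answer: 2

Derivation:
Looking for first event where a becomes 18:
  event 2: a (absent) -> 18  <-- first match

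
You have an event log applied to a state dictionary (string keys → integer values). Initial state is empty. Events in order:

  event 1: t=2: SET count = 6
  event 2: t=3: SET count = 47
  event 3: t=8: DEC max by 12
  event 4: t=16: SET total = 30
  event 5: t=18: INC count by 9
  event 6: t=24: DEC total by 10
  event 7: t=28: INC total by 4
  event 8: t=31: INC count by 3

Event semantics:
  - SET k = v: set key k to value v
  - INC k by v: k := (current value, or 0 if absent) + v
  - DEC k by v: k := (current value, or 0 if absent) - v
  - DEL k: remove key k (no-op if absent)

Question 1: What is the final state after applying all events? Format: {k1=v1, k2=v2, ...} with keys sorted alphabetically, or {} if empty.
  after event 1 (t=2: SET count = 6): {count=6}
  after event 2 (t=3: SET count = 47): {count=47}
  after event 3 (t=8: DEC max by 12): {count=47, max=-12}
  after event 4 (t=16: SET total = 30): {count=47, max=-12, total=30}
  after event 5 (t=18: INC count by 9): {count=56, max=-12, total=30}
  after event 6 (t=24: DEC total by 10): {count=56, max=-12, total=20}
  after event 7 (t=28: INC total by 4): {count=56, max=-12, total=24}
  after event 8 (t=31: INC count by 3): {count=59, max=-12, total=24}

Answer: {count=59, max=-12, total=24}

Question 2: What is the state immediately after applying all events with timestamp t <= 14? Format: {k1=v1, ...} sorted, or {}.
Answer: {count=47, max=-12}

Derivation:
Apply events with t <= 14 (3 events):
  after event 1 (t=2: SET count = 6): {count=6}
  after event 2 (t=3: SET count = 47): {count=47}
  after event 3 (t=8: DEC max by 12): {count=47, max=-12}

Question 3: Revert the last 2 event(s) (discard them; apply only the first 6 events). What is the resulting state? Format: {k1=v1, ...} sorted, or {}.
Keep first 6 events (discard last 2):
  after event 1 (t=2: SET count = 6): {count=6}
  after event 2 (t=3: SET count = 47): {count=47}
  after event 3 (t=8: DEC max by 12): {count=47, max=-12}
  after event 4 (t=16: SET total = 30): {count=47, max=-12, total=30}
  after event 5 (t=18: INC count by 9): {count=56, max=-12, total=30}
  after event 6 (t=24: DEC total by 10): {count=56, max=-12, total=20}

Answer: {count=56, max=-12, total=20}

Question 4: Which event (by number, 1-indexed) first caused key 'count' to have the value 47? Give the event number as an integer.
Looking for first event where count becomes 47:
  event 1: count = 6
  event 2: count 6 -> 47  <-- first match

Answer: 2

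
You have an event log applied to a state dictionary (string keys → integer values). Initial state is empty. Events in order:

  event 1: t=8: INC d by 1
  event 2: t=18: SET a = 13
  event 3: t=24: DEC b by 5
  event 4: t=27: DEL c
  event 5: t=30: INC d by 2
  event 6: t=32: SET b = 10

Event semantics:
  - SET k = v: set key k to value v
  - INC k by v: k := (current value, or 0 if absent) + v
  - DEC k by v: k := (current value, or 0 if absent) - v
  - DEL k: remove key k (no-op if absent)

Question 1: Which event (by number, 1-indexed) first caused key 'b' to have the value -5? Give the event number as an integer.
Answer: 3

Derivation:
Looking for first event where b becomes -5:
  event 3: b (absent) -> -5  <-- first match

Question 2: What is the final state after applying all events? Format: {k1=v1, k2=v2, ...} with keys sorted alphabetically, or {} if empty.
  after event 1 (t=8: INC d by 1): {d=1}
  after event 2 (t=18: SET a = 13): {a=13, d=1}
  after event 3 (t=24: DEC b by 5): {a=13, b=-5, d=1}
  after event 4 (t=27: DEL c): {a=13, b=-5, d=1}
  after event 5 (t=30: INC d by 2): {a=13, b=-5, d=3}
  after event 6 (t=32: SET b = 10): {a=13, b=10, d=3}

Answer: {a=13, b=10, d=3}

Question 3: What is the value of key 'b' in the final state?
Answer: 10

Derivation:
Track key 'b' through all 6 events:
  event 1 (t=8: INC d by 1): b unchanged
  event 2 (t=18: SET a = 13): b unchanged
  event 3 (t=24: DEC b by 5): b (absent) -> -5
  event 4 (t=27: DEL c): b unchanged
  event 5 (t=30: INC d by 2): b unchanged
  event 6 (t=32: SET b = 10): b -5 -> 10
Final: b = 10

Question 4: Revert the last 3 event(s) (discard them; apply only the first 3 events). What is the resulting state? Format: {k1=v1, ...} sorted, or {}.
Keep first 3 events (discard last 3):
  after event 1 (t=8: INC d by 1): {d=1}
  after event 2 (t=18: SET a = 13): {a=13, d=1}
  after event 3 (t=24: DEC b by 5): {a=13, b=-5, d=1}

Answer: {a=13, b=-5, d=1}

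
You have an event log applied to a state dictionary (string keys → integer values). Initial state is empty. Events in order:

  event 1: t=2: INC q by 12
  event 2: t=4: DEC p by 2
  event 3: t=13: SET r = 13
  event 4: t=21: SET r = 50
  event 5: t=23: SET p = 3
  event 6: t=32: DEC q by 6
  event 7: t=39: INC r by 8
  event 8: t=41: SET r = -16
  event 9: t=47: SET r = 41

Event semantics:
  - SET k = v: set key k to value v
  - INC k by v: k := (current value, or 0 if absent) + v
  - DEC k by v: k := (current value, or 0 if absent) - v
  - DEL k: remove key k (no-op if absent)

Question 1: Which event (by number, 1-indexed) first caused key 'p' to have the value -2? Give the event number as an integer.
Answer: 2

Derivation:
Looking for first event where p becomes -2:
  event 2: p (absent) -> -2  <-- first match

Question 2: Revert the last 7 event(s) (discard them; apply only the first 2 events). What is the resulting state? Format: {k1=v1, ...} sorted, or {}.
Answer: {p=-2, q=12}

Derivation:
Keep first 2 events (discard last 7):
  after event 1 (t=2: INC q by 12): {q=12}
  after event 2 (t=4: DEC p by 2): {p=-2, q=12}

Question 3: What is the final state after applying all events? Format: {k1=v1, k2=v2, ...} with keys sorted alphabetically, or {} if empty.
Answer: {p=3, q=6, r=41}

Derivation:
  after event 1 (t=2: INC q by 12): {q=12}
  after event 2 (t=4: DEC p by 2): {p=-2, q=12}
  after event 3 (t=13: SET r = 13): {p=-2, q=12, r=13}
  after event 4 (t=21: SET r = 50): {p=-2, q=12, r=50}
  after event 5 (t=23: SET p = 3): {p=3, q=12, r=50}
  after event 6 (t=32: DEC q by 6): {p=3, q=6, r=50}
  after event 7 (t=39: INC r by 8): {p=3, q=6, r=58}
  after event 8 (t=41: SET r = -16): {p=3, q=6, r=-16}
  after event 9 (t=47: SET r = 41): {p=3, q=6, r=41}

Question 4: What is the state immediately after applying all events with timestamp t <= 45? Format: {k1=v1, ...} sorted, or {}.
Answer: {p=3, q=6, r=-16}

Derivation:
Apply events with t <= 45 (8 events):
  after event 1 (t=2: INC q by 12): {q=12}
  after event 2 (t=4: DEC p by 2): {p=-2, q=12}
  after event 3 (t=13: SET r = 13): {p=-2, q=12, r=13}
  after event 4 (t=21: SET r = 50): {p=-2, q=12, r=50}
  after event 5 (t=23: SET p = 3): {p=3, q=12, r=50}
  after event 6 (t=32: DEC q by 6): {p=3, q=6, r=50}
  after event 7 (t=39: INC r by 8): {p=3, q=6, r=58}
  after event 8 (t=41: SET r = -16): {p=3, q=6, r=-16}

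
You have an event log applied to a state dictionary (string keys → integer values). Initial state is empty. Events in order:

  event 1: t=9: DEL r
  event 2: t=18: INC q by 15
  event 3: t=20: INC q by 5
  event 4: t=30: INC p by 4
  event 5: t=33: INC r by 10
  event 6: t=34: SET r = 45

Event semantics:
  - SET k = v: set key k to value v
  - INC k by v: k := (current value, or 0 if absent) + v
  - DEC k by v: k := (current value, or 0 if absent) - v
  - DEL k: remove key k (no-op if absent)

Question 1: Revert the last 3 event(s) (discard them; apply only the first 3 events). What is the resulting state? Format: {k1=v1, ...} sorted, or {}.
Answer: {q=20}

Derivation:
Keep first 3 events (discard last 3):
  after event 1 (t=9: DEL r): {}
  after event 2 (t=18: INC q by 15): {q=15}
  after event 3 (t=20: INC q by 5): {q=20}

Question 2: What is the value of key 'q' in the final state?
Track key 'q' through all 6 events:
  event 1 (t=9: DEL r): q unchanged
  event 2 (t=18: INC q by 15): q (absent) -> 15
  event 3 (t=20: INC q by 5): q 15 -> 20
  event 4 (t=30: INC p by 4): q unchanged
  event 5 (t=33: INC r by 10): q unchanged
  event 6 (t=34: SET r = 45): q unchanged
Final: q = 20

Answer: 20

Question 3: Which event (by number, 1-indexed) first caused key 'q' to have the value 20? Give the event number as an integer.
Looking for first event where q becomes 20:
  event 2: q = 15
  event 3: q 15 -> 20  <-- first match

Answer: 3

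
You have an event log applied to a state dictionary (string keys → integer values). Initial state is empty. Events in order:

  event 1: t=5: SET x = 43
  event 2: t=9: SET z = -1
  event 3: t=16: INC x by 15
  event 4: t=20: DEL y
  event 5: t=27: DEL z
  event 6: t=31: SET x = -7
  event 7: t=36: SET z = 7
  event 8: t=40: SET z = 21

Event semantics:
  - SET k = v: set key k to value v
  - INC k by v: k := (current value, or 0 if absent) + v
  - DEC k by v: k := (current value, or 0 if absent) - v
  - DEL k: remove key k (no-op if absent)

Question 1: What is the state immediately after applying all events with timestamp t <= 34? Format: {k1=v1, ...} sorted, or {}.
Apply events with t <= 34 (6 events):
  after event 1 (t=5: SET x = 43): {x=43}
  after event 2 (t=9: SET z = -1): {x=43, z=-1}
  after event 3 (t=16: INC x by 15): {x=58, z=-1}
  after event 4 (t=20: DEL y): {x=58, z=-1}
  after event 5 (t=27: DEL z): {x=58}
  after event 6 (t=31: SET x = -7): {x=-7}

Answer: {x=-7}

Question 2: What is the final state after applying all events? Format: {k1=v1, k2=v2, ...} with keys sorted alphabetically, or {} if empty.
  after event 1 (t=5: SET x = 43): {x=43}
  after event 2 (t=9: SET z = -1): {x=43, z=-1}
  after event 3 (t=16: INC x by 15): {x=58, z=-1}
  after event 4 (t=20: DEL y): {x=58, z=-1}
  after event 5 (t=27: DEL z): {x=58}
  after event 6 (t=31: SET x = -7): {x=-7}
  after event 7 (t=36: SET z = 7): {x=-7, z=7}
  after event 8 (t=40: SET z = 21): {x=-7, z=21}

Answer: {x=-7, z=21}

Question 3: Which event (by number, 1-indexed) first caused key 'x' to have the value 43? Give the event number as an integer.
Looking for first event where x becomes 43:
  event 1: x (absent) -> 43  <-- first match

Answer: 1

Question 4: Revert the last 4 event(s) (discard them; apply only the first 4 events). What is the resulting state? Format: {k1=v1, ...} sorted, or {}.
Keep first 4 events (discard last 4):
  after event 1 (t=5: SET x = 43): {x=43}
  after event 2 (t=9: SET z = -1): {x=43, z=-1}
  after event 3 (t=16: INC x by 15): {x=58, z=-1}
  after event 4 (t=20: DEL y): {x=58, z=-1}

Answer: {x=58, z=-1}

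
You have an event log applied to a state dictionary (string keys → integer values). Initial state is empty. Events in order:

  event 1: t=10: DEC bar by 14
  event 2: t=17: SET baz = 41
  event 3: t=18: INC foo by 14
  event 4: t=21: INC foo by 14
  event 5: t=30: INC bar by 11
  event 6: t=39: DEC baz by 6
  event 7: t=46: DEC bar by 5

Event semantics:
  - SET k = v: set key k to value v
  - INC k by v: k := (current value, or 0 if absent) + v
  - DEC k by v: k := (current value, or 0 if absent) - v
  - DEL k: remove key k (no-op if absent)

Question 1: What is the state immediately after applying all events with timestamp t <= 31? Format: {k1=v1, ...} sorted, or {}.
Answer: {bar=-3, baz=41, foo=28}

Derivation:
Apply events with t <= 31 (5 events):
  after event 1 (t=10: DEC bar by 14): {bar=-14}
  after event 2 (t=17: SET baz = 41): {bar=-14, baz=41}
  after event 3 (t=18: INC foo by 14): {bar=-14, baz=41, foo=14}
  after event 4 (t=21: INC foo by 14): {bar=-14, baz=41, foo=28}
  after event 5 (t=30: INC bar by 11): {bar=-3, baz=41, foo=28}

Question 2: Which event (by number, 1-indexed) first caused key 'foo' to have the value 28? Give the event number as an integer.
Answer: 4

Derivation:
Looking for first event where foo becomes 28:
  event 3: foo = 14
  event 4: foo 14 -> 28  <-- first match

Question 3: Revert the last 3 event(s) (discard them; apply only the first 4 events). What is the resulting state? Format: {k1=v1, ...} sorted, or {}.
Keep first 4 events (discard last 3):
  after event 1 (t=10: DEC bar by 14): {bar=-14}
  after event 2 (t=17: SET baz = 41): {bar=-14, baz=41}
  after event 3 (t=18: INC foo by 14): {bar=-14, baz=41, foo=14}
  after event 4 (t=21: INC foo by 14): {bar=-14, baz=41, foo=28}

Answer: {bar=-14, baz=41, foo=28}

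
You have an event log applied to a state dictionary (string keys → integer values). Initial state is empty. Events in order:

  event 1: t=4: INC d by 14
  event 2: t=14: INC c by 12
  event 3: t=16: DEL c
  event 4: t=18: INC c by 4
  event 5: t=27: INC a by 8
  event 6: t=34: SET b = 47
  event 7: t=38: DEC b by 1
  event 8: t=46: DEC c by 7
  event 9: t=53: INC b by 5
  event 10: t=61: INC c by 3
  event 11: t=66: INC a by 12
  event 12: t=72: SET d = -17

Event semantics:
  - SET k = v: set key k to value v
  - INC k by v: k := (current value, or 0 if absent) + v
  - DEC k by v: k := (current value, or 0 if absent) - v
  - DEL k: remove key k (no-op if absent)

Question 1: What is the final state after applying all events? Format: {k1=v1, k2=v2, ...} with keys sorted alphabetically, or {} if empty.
Answer: {a=20, b=51, c=0, d=-17}

Derivation:
  after event 1 (t=4: INC d by 14): {d=14}
  after event 2 (t=14: INC c by 12): {c=12, d=14}
  after event 3 (t=16: DEL c): {d=14}
  after event 4 (t=18: INC c by 4): {c=4, d=14}
  after event 5 (t=27: INC a by 8): {a=8, c=4, d=14}
  after event 6 (t=34: SET b = 47): {a=8, b=47, c=4, d=14}
  after event 7 (t=38: DEC b by 1): {a=8, b=46, c=4, d=14}
  after event 8 (t=46: DEC c by 7): {a=8, b=46, c=-3, d=14}
  after event 9 (t=53: INC b by 5): {a=8, b=51, c=-3, d=14}
  after event 10 (t=61: INC c by 3): {a=8, b=51, c=0, d=14}
  after event 11 (t=66: INC a by 12): {a=20, b=51, c=0, d=14}
  after event 12 (t=72: SET d = -17): {a=20, b=51, c=0, d=-17}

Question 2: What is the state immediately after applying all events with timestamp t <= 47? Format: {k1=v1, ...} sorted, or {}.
Apply events with t <= 47 (8 events):
  after event 1 (t=4: INC d by 14): {d=14}
  after event 2 (t=14: INC c by 12): {c=12, d=14}
  after event 3 (t=16: DEL c): {d=14}
  after event 4 (t=18: INC c by 4): {c=4, d=14}
  after event 5 (t=27: INC a by 8): {a=8, c=4, d=14}
  after event 6 (t=34: SET b = 47): {a=8, b=47, c=4, d=14}
  after event 7 (t=38: DEC b by 1): {a=8, b=46, c=4, d=14}
  after event 8 (t=46: DEC c by 7): {a=8, b=46, c=-3, d=14}

Answer: {a=8, b=46, c=-3, d=14}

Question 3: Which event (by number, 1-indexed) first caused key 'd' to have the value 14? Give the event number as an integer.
Answer: 1

Derivation:
Looking for first event where d becomes 14:
  event 1: d (absent) -> 14  <-- first match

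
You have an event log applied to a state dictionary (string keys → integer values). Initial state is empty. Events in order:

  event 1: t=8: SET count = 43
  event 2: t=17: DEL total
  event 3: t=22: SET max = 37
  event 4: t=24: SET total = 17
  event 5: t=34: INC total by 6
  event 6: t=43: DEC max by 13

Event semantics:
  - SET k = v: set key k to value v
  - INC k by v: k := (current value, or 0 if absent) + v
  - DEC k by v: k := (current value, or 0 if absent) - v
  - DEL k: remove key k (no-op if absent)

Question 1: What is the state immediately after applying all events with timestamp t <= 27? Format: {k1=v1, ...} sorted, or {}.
Apply events with t <= 27 (4 events):
  after event 1 (t=8: SET count = 43): {count=43}
  after event 2 (t=17: DEL total): {count=43}
  after event 3 (t=22: SET max = 37): {count=43, max=37}
  after event 4 (t=24: SET total = 17): {count=43, max=37, total=17}

Answer: {count=43, max=37, total=17}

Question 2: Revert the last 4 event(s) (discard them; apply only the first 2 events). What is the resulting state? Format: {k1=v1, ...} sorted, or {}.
Answer: {count=43}

Derivation:
Keep first 2 events (discard last 4):
  after event 1 (t=8: SET count = 43): {count=43}
  after event 2 (t=17: DEL total): {count=43}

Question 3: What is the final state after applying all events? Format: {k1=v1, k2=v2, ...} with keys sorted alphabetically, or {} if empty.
  after event 1 (t=8: SET count = 43): {count=43}
  after event 2 (t=17: DEL total): {count=43}
  after event 3 (t=22: SET max = 37): {count=43, max=37}
  after event 4 (t=24: SET total = 17): {count=43, max=37, total=17}
  after event 5 (t=34: INC total by 6): {count=43, max=37, total=23}
  after event 6 (t=43: DEC max by 13): {count=43, max=24, total=23}

Answer: {count=43, max=24, total=23}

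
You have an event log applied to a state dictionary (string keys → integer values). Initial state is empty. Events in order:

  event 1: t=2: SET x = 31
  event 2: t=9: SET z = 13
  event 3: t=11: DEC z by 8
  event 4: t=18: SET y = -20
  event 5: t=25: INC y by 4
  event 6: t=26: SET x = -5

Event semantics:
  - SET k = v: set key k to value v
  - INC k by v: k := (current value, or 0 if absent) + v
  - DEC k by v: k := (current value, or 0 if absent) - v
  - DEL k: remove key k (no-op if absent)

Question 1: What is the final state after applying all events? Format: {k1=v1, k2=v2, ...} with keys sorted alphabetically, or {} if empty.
Answer: {x=-5, y=-16, z=5}

Derivation:
  after event 1 (t=2: SET x = 31): {x=31}
  after event 2 (t=9: SET z = 13): {x=31, z=13}
  after event 3 (t=11: DEC z by 8): {x=31, z=5}
  after event 4 (t=18: SET y = -20): {x=31, y=-20, z=5}
  after event 5 (t=25: INC y by 4): {x=31, y=-16, z=5}
  after event 6 (t=26: SET x = -5): {x=-5, y=-16, z=5}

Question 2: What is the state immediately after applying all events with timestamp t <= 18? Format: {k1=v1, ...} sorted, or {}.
Answer: {x=31, y=-20, z=5}

Derivation:
Apply events with t <= 18 (4 events):
  after event 1 (t=2: SET x = 31): {x=31}
  after event 2 (t=9: SET z = 13): {x=31, z=13}
  after event 3 (t=11: DEC z by 8): {x=31, z=5}
  after event 4 (t=18: SET y = -20): {x=31, y=-20, z=5}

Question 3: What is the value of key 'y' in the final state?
Answer: -16

Derivation:
Track key 'y' through all 6 events:
  event 1 (t=2: SET x = 31): y unchanged
  event 2 (t=9: SET z = 13): y unchanged
  event 3 (t=11: DEC z by 8): y unchanged
  event 4 (t=18: SET y = -20): y (absent) -> -20
  event 5 (t=25: INC y by 4): y -20 -> -16
  event 6 (t=26: SET x = -5): y unchanged
Final: y = -16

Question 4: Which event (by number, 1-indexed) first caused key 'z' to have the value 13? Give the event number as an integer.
Looking for first event where z becomes 13:
  event 2: z (absent) -> 13  <-- first match

Answer: 2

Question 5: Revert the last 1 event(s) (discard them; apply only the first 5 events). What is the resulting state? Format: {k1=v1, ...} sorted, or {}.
Answer: {x=31, y=-16, z=5}

Derivation:
Keep first 5 events (discard last 1):
  after event 1 (t=2: SET x = 31): {x=31}
  after event 2 (t=9: SET z = 13): {x=31, z=13}
  after event 3 (t=11: DEC z by 8): {x=31, z=5}
  after event 4 (t=18: SET y = -20): {x=31, y=-20, z=5}
  after event 5 (t=25: INC y by 4): {x=31, y=-16, z=5}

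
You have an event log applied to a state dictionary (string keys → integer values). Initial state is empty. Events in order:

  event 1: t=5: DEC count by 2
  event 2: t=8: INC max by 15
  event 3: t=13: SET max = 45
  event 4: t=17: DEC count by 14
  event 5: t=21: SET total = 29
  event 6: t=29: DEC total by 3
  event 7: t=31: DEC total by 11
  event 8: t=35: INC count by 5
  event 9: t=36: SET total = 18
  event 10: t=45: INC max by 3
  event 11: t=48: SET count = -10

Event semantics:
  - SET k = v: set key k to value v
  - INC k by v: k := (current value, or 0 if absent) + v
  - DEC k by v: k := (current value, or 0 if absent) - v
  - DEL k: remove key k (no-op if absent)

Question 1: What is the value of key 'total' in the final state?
Track key 'total' through all 11 events:
  event 1 (t=5: DEC count by 2): total unchanged
  event 2 (t=8: INC max by 15): total unchanged
  event 3 (t=13: SET max = 45): total unchanged
  event 4 (t=17: DEC count by 14): total unchanged
  event 5 (t=21: SET total = 29): total (absent) -> 29
  event 6 (t=29: DEC total by 3): total 29 -> 26
  event 7 (t=31: DEC total by 11): total 26 -> 15
  event 8 (t=35: INC count by 5): total unchanged
  event 9 (t=36: SET total = 18): total 15 -> 18
  event 10 (t=45: INC max by 3): total unchanged
  event 11 (t=48: SET count = -10): total unchanged
Final: total = 18

Answer: 18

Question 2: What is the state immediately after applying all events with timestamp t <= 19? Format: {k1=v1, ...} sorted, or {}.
Answer: {count=-16, max=45}

Derivation:
Apply events with t <= 19 (4 events):
  after event 1 (t=5: DEC count by 2): {count=-2}
  after event 2 (t=8: INC max by 15): {count=-2, max=15}
  after event 3 (t=13: SET max = 45): {count=-2, max=45}
  after event 4 (t=17: DEC count by 14): {count=-16, max=45}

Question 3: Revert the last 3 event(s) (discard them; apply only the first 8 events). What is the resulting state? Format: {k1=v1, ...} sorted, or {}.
Keep first 8 events (discard last 3):
  after event 1 (t=5: DEC count by 2): {count=-2}
  after event 2 (t=8: INC max by 15): {count=-2, max=15}
  after event 3 (t=13: SET max = 45): {count=-2, max=45}
  after event 4 (t=17: DEC count by 14): {count=-16, max=45}
  after event 5 (t=21: SET total = 29): {count=-16, max=45, total=29}
  after event 6 (t=29: DEC total by 3): {count=-16, max=45, total=26}
  after event 7 (t=31: DEC total by 11): {count=-16, max=45, total=15}
  after event 8 (t=35: INC count by 5): {count=-11, max=45, total=15}

Answer: {count=-11, max=45, total=15}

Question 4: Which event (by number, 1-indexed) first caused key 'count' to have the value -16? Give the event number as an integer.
Looking for first event where count becomes -16:
  event 1: count = -2
  event 2: count = -2
  event 3: count = -2
  event 4: count -2 -> -16  <-- first match

Answer: 4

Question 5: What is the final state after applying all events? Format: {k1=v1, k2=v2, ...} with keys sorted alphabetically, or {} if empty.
  after event 1 (t=5: DEC count by 2): {count=-2}
  after event 2 (t=8: INC max by 15): {count=-2, max=15}
  after event 3 (t=13: SET max = 45): {count=-2, max=45}
  after event 4 (t=17: DEC count by 14): {count=-16, max=45}
  after event 5 (t=21: SET total = 29): {count=-16, max=45, total=29}
  after event 6 (t=29: DEC total by 3): {count=-16, max=45, total=26}
  after event 7 (t=31: DEC total by 11): {count=-16, max=45, total=15}
  after event 8 (t=35: INC count by 5): {count=-11, max=45, total=15}
  after event 9 (t=36: SET total = 18): {count=-11, max=45, total=18}
  after event 10 (t=45: INC max by 3): {count=-11, max=48, total=18}
  after event 11 (t=48: SET count = -10): {count=-10, max=48, total=18}

Answer: {count=-10, max=48, total=18}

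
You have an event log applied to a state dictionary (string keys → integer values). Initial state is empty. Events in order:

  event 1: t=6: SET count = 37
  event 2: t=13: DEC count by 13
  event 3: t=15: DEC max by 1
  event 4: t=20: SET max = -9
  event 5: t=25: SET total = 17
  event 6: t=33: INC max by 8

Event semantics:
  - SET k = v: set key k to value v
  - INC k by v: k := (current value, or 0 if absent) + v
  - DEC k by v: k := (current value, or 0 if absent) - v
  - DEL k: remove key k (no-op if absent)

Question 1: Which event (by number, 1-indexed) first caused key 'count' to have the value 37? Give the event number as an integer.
Answer: 1

Derivation:
Looking for first event where count becomes 37:
  event 1: count (absent) -> 37  <-- first match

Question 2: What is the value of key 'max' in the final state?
Answer: -1

Derivation:
Track key 'max' through all 6 events:
  event 1 (t=6: SET count = 37): max unchanged
  event 2 (t=13: DEC count by 13): max unchanged
  event 3 (t=15: DEC max by 1): max (absent) -> -1
  event 4 (t=20: SET max = -9): max -1 -> -9
  event 5 (t=25: SET total = 17): max unchanged
  event 6 (t=33: INC max by 8): max -9 -> -1
Final: max = -1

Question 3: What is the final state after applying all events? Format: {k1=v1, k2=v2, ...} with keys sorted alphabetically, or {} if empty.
  after event 1 (t=6: SET count = 37): {count=37}
  after event 2 (t=13: DEC count by 13): {count=24}
  after event 3 (t=15: DEC max by 1): {count=24, max=-1}
  after event 4 (t=20: SET max = -9): {count=24, max=-9}
  after event 5 (t=25: SET total = 17): {count=24, max=-9, total=17}
  after event 6 (t=33: INC max by 8): {count=24, max=-1, total=17}

Answer: {count=24, max=-1, total=17}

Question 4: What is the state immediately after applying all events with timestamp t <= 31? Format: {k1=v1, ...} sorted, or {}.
Answer: {count=24, max=-9, total=17}

Derivation:
Apply events with t <= 31 (5 events):
  after event 1 (t=6: SET count = 37): {count=37}
  after event 2 (t=13: DEC count by 13): {count=24}
  after event 3 (t=15: DEC max by 1): {count=24, max=-1}
  after event 4 (t=20: SET max = -9): {count=24, max=-9}
  after event 5 (t=25: SET total = 17): {count=24, max=-9, total=17}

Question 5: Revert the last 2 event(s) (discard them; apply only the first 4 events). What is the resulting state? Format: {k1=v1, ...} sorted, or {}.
Keep first 4 events (discard last 2):
  after event 1 (t=6: SET count = 37): {count=37}
  after event 2 (t=13: DEC count by 13): {count=24}
  after event 3 (t=15: DEC max by 1): {count=24, max=-1}
  after event 4 (t=20: SET max = -9): {count=24, max=-9}

Answer: {count=24, max=-9}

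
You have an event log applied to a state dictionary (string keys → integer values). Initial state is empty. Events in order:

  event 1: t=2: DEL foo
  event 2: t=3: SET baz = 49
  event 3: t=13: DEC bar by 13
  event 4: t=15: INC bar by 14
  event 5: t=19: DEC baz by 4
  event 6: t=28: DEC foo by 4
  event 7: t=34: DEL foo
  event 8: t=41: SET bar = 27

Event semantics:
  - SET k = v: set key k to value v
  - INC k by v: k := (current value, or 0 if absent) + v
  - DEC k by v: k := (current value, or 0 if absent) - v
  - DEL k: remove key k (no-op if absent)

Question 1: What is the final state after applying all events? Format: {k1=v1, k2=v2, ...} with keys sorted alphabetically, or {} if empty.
  after event 1 (t=2: DEL foo): {}
  after event 2 (t=3: SET baz = 49): {baz=49}
  after event 3 (t=13: DEC bar by 13): {bar=-13, baz=49}
  after event 4 (t=15: INC bar by 14): {bar=1, baz=49}
  after event 5 (t=19: DEC baz by 4): {bar=1, baz=45}
  after event 6 (t=28: DEC foo by 4): {bar=1, baz=45, foo=-4}
  after event 7 (t=34: DEL foo): {bar=1, baz=45}
  after event 8 (t=41: SET bar = 27): {bar=27, baz=45}

Answer: {bar=27, baz=45}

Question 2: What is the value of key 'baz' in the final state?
Track key 'baz' through all 8 events:
  event 1 (t=2: DEL foo): baz unchanged
  event 2 (t=3: SET baz = 49): baz (absent) -> 49
  event 3 (t=13: DEC bar by 13): baz unchanged
  event 4 (t=15: INC bar by 14): baz unchanged
  event 5 (t=19: DEC baz by 4): baz 49 -> 45
  event 6 (t=28: DEC foo by 4): baz unchanged
  event 7 (t=34: DEL foo): baz unchanged
  event 8 (t=41: SET bar = 27): baz unchanged
Final: baz = 45

Answer: 45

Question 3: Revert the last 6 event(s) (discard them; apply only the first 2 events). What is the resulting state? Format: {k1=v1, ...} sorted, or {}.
Answer: {baz=49}

Derivation:
Keep first 2 events (discard last 6):
  after event 1 (t=2: DEL foo): {}
  after event 2 (t=3: SET baz = 49): {baz=49}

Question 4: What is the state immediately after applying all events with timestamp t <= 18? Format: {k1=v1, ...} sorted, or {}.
Apply events with t <= 18 (4 events):
  after event 1 (t=2: DEL foo): {}
  after event 2 (t=3: SET baz = 49): {baz=49}
  after event 3 (t=13: DEC bar by 13): {bar=-13, baz=49}
  after event 4 (t=15: INC bar by 14): {bar=1, baz=49}

Answer: {bar=1, baz=49}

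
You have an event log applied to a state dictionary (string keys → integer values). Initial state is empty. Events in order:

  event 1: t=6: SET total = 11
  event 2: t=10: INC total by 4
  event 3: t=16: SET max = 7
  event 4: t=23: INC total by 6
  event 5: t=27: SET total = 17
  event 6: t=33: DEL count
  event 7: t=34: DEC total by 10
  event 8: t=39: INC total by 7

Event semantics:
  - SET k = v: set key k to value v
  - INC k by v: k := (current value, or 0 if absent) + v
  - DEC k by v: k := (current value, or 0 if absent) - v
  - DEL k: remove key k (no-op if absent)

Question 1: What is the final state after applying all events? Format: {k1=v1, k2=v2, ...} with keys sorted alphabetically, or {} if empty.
Answer: {max=7, total=14}

Derivation:
  after event 1 (t=6: SET total = 11): {total=11}
  after event 2 (t=10: INC total by 4): {total=15}
  after event 3 (t=16: SET max = 7): {max=7, total=15}
  after event 4 (t=23: INC total by 6): {max=7, total=21}
  after event 5 (t=27: SET total = 17): {max=7, total=17}
  after event 6 (t=33: DEL count): {max=7, total=17}
  after event 7 (t=34: DEC total by 10): {max=7, total=7}
  after event 8 (t=39: INC total by 7): {max=7, total=14}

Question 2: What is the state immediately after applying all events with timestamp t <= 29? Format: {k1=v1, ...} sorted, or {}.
Apply events with t <= 29 (5 events):
  after event 1 (t=6: SET total = 11): {total=11}
  after event 2 (t=10: INC total by 4): {total=15}
  after event 3 (t=16: SET max = 7): {max=7, total=15}
  after event 4 (t=23: INC total by 6): {max=7, total=21}
  after event 5 (t=27: SET total = 17): {max=7, total=17}

Answer: {max=7, total=17}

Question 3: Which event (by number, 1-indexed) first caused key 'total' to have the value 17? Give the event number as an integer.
Looking for first event where total becomes 17:
  event 1: total = 11
  event 2: total = 15
  event 3: total = 15
  event 4: total = 21
  event 5: total 21 -> 17  <-- first match

Answer: 5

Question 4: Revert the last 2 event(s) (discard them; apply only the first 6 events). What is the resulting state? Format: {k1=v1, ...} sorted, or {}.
Answer: {max=7, total=17}

Derivation:
Keep first 6 events (discard last 2):
  after event 1 (t=6: SET total = 11): {total=11}
  after event 2 (t=10: INC total by 4): {total=15}
  after event 3 (t=16: SET max = 7): {max=7, total=15}
  after event 4 (t=23: INC total by 6): {max=7, total=21}
  after event 5 (t=27: SET total = 17): {max=7, total=17}
  after event 6 (t=33: DEL count): {max=7, total=17}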